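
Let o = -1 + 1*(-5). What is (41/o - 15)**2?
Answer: 17161/36 ≈ 476.69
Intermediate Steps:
o = -6 (o = -1 - 5 = -6)
(41/o - 15)**2 = (41/(-6) - 15)**2 = (41*(-1/6) - 15)**2 = (-41/6 - 15)**2 = (-131/6)**2 = 17161/36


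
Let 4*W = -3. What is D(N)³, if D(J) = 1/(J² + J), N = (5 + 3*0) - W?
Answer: 4096/239483061 ≈ 1.7104e-5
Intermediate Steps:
W = -¾ (W = (¼)*(-3) = -¾ ≈ -0.75000)
N = 23/4 (N = (5 + 3*0) - 1*(-¾) = (5 + 0) + ¾ = 5 + ¾ = 23/4 ≈ 5.7500)
D(J) = 1/(J + J²)
D(N)³ = (1/((23/4)*(1 + 23/4)))³ = (4/(23*(27/4)))³ = ((4/23)*(4/27))³ = (16/621)³ = 4096/239483061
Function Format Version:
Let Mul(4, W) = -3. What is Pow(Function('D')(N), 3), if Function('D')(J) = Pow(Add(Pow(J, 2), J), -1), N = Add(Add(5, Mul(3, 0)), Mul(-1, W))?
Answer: Rational(4096, 239483061) ≈ 1.7104e-5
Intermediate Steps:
W = Rational(-3, 4) (W = Mul(Rational(1, 4), -3) = Rational(-3, 4) ≈ -0.75000)
N = Rational(23, 4) (N = Add(Add(5, Mul(3, 0)), Mul(-1, Rational(-3, 4))) = Add(Add(5, 0), Rational(3, 4)) = Add(5, Rational(3, 4)) = Rational(23, 4) ≈ 5.7500)
Function('D')(J) = Pow(Add(J, Pow(J, 2)), -1)
Pow(Function('D')(N), 3) = Pow(Mul(Pow(Rational(23, 4), -1), Pow(Add(1, Rational(23, 4)), -1)), 3) = Pow(Mul(Rational(4, 23), Pow(Rational(27, 4), -1)), 3) = Pow(Mul(Rational(4, 23), Rational(4, 27)), 3) = Pow(Rational(16, 621), 3) = Rational(4096, 239483061)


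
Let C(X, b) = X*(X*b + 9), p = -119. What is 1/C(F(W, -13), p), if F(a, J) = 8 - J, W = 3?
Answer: -1/52290 ≈ -1.9124e-5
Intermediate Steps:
C(X, b) = X*(9 + X*b)
1/C(F(W, -13), p) = 1/((8 - 1*(-13))*(9 + (8 - 1*(-13))*(-119))) = 1/((8 + 13)*(9 + (8 + 13)*(-119))) = 1/(21*(9 + 21*(-119))) = 1/(21*(9 - 2499)) = 1/(21*(-2490)) = 1/(-52290) = -1/52290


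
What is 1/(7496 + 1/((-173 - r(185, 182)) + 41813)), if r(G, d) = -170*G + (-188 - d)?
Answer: 73460/550656161 ≈ 0.00013340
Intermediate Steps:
r(G, d) = -188 - d - 170*G
1/(7496 + 1/((-173 - r(185, 182)) + 41813)) = 1/(7496 + 1/((-173 - (-188 - 1*182 - 170*185)) + 41813)) = 1/(7496 + 1/((-173 - (-188 - 182 - 31450)) + 41813)) = 1/(7496 + 1/((-173 - 1*(-31820)) + 41813)) = 1/(7496 + 1/((-173 + 31820) + 41813)) = 1/(7496 + 1/(31647 + 41813)) = 1/(7496 + 1/73460) = 1/(550656161/73460) = 73460/550656161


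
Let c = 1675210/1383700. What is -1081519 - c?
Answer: -149649951551/138370 ≈ -1.0815e+6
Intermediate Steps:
c = 167521/138370 (c = 1675210*(1/1383700) = 167521/138370 ≈ 1.2107)
-1081519 - c = -1081519 - 1*167521/138370 = -1081519 - 167521/138370 = -149649951551/138370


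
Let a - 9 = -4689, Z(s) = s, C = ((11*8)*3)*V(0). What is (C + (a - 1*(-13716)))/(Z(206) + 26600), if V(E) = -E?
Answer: 4518/13403 ≈ 0.33709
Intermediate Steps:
C = 0 (C = ((11*8)*3)*(-1*0) = (88*3)*0 = 264*0 = 0)
a = -4680 (a = 9 - 4689 = -4680)
(C + (a - 1*(-13716)))/(Z(206) + 26600) = (0 + (-4680 - 1*(-13716)))/(206 + 26600) = (0 + (-4680 + 13716))/26806 = (0 + 9036)*(1/26806) = 9036*(1/26806) = 4518/13403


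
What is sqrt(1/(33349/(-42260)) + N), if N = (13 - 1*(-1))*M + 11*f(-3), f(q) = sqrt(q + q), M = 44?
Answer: sqrt(683678644676 + 12233713811*I*sqrt(6))/33349 ≈ 24.8 + 0.54324*I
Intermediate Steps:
f(q) = sqrt(2)*sqrt(q) (f(q) = sqrt(2*q) = sqrt(2)*sqrt(q))
N = 616 + 11*I*sqrt(6) (N = (13 - 1*(-1))*44 + 11*(sqrt(2)*sqrt(-3)) = (13 + 1)*44 + 11*(sqrt(2)*(I*sqrt(3))) = 14*44 + 11*(I*sqrt(6)) = 616 + 11*I*sqrt(6) ≈ 616.0 + 26.944*I)
sqrt(1/(33349/(-42260)) + N) = sqrt(1/(33349/(-42260)) + (616 + 11*I*sqrt(6))) = sqrt(1/(33349*(-1/42260)) + (616 + 11*I*sqrt(6))) = sqrt(1/(-33349/42260) + (616 + 11*I*sqrt(6))) = sqrt(-42260/33349 + (616 + 11*I*sqrt(6))) = sqrt(20500724/33349 + 11*I*sqrt(6))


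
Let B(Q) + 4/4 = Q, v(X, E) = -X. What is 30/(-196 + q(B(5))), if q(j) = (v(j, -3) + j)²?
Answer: -15/98 ≈ -0.15306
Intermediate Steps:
B(Q) = -1 + Q
q(j) = 0 (q(j) = (-j + j)² = 0² = 0)
30/(-196 + q(B(5))) = 30/(-196 + 0) = 30/(-196) = -1/196*30 = -15/98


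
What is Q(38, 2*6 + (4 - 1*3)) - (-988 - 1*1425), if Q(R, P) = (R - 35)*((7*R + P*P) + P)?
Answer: 3757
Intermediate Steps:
Q(R, P) = (-35 + R)*(P + P² + 7*R) (Q(R, P) = (-35 + R)*((7*R + P²) + P) = (-35 + R)*((P² + 7*R) + P) = (-35 + R)*(P + P² + 7*R))
Q(38, 2*6 + (4 - 1*3)) - (-988 - 1*1425) = (-245*38 - 35*(2*6 + (4 - 1*3)) - 35*(2*6 + (4 - 1*3))² + 7*38² + (2*6 + (4 - 1*3))*38 + 38*(2*6 + (4 - 1*3))²) - (-988 - 1*1425) = (-9310 - 35*(12 + (4 - 3)) - 35*(12 + (4 - 3))² + 7*1444 + (12 + (4 - 3))*38 + 38*(12 + (4 - 3))²) - (-988 - 1425) = (-9310 - 35*(12 + 1) - 35*(12 + 1)² + 10108 + (12 + 1)*38 + 38*(12 + 1)²) - 1*(-2413) = (-9310 - 35*13 - 35*13² + 10108 + 13*38 + 38*13²) + 2413 = (-9310 - 455 - 35*169 + 10108 + 494 + 38*169) + 2413 = (-9310 - 455 - 5915 + 10108 + 494 + 6422) + 2413 = 1344 + 2413 = 3757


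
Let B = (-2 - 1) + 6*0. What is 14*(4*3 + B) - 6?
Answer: 120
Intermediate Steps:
B = -3 (B = -3 + 0 = -3)
14*(4*3 + B) - 6 = 14*(4*3 - 3) - 6 = 14*(12 - 3) - 6 = 14*9 - 6 = 126 - 6 = 120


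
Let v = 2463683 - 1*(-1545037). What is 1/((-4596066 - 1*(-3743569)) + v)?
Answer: 1/3156223 ≈ 3.1683e-7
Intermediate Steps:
v = 4008720 (v = 2463683 + 1545037 = 4008720)
1/((-4596066 - 1*(-3743569)) + v) = 1/((-4596066 - 1*(-3743569)) + 4008720) = 1/((-4596066 + 3743569) + 4008720) = 1/(-852497 + 4008720) = 1/3156223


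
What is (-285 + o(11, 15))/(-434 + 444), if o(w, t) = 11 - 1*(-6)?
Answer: -134/5 ≈ -26.800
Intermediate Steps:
o(w, t) = 17 (o(w, t) = 11 + 6 = 17)
(-285 + o(11, 15))/(-434 + 444) = (-285 + 17)/(-434 + 444) = -268/10 = -268*⅒ = -134/5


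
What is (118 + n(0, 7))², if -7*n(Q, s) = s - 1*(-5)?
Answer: 662596/49 ≈ 13522.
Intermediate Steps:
n(Q, s) = -5/7 - s/7 (n(Q, s) = -(s - 1*(-5))/7 = -(s + 5)/7 = -(5 + s)/7 = -5/7 - s/7)
(118 + n(0, 7))² = (118 + (-5/7 - ⅐*7))² = (118 + (-5/7 - 1))² = (118 - 12/7)² = (814/7)² = 662596/49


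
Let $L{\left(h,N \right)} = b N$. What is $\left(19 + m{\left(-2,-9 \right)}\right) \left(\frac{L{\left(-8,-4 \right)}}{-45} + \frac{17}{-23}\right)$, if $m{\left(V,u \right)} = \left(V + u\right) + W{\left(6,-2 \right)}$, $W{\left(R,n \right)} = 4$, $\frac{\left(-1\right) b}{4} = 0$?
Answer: $- \frac{204}{23} \approx -8.8696$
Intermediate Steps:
$b = 0$ ($b = \left(-4\right) 0 = 0$)
$L{\left(h,N \right)} = 0$ ($L{\left(h,N \right)} = 0 N = 0$)
$m{\left(V,u \right)} = 4 + V + u$ ($m{\left(V,u \right)} = \left(V + u\right) + 4 = 4 + V + u$)
$\left(19 + m{\left(-2,-9 \right)}\right) \left(\frac{L{\left(-8,-4 \right)}}{-45} + \frac{17}{-23}\right) = \left(19 - 7\right) \left(\frac{0}{-45} + \frac{17}{-23}\right) = \left(19 - 7\right) \left(0 \left(- \frac{1}{45}\right) + 17 \left(- \frac{1}{23}\right)\right) = 12 \left(0 - \frac{17}{23}\right) = 12 \left(- \frac{17}{23}\right) = - \frac{204}{23}$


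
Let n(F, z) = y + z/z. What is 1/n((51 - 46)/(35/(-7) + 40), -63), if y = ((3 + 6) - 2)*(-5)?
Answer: -1/34 ≈ -0.029412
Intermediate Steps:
y = -35 (y = (9 - 2)*(-5) = 7*(-5) = -35)
n(F, z) = -34 (n(F, z) = -35 + z/z = -35 + 1 = -34)
1/n((51 - 46)/(35/(-7) + 40), -63) = 1/(-34) = -1/34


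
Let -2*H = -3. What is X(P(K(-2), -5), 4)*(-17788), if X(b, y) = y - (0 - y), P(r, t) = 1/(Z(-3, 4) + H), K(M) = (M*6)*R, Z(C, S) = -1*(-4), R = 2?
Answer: -142304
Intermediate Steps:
H = 3/2 (H = -½*(-3) = 3/2 ≈ 1.5000)
Z(C, S) = 4
K(M) = 12*M (K(M) = (M*6)*2 = (6*M)*2 = 12*M)
P(r, t) = 2/11 (P(r, t) = 1/(4 + 3/2) = 1/(11/2) = 2/11)
X(b, y) = 2*y (X(b, y) = y - (-1)*y = y + y = 2*y)
X(P(K(-2), -5), 4)*(-17788) = (2*4)*(-17788) = 8*(-17788) = -142304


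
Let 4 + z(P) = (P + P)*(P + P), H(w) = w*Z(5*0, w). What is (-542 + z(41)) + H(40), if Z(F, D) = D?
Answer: 7778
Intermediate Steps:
H(w) = w² (H(w) = w*w = w²)
z(P) = -4 + 4*P² (z(P) = -4 + (P + P)*(P + P) = -4 + (2*P)*(2*P) = -4 + 4*P²)
(-542 + z(41)) + H(40) = (-542 + (-4 + 4*41²)) + 40² = (-542 + (-4 + 4*1681)) + 1600 = (-542 + (-4 + 6724)) + 1600 = (-542 + 6720) + 1600 = 6178 + 1600 = 7778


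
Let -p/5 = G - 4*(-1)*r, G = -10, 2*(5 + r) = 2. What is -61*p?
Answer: -7930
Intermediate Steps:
r = -4 (r = -5 + (½)*2 = -5 + 1 = -4)
p = 130 (p = -5*(-10 - 4*(-1)*(-4)) = -5*(-10 - (-4)*(-4)) = -5*(-10 - 1*16) = -5*(-10 - 16) = -5*(-26) = 130)
-61*p = -61*130 = -7930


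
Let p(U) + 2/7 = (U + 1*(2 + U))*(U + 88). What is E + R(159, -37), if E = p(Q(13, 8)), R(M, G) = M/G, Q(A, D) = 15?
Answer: 852477/259 ≈ 3291.4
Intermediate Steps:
p(U) = -2/7 + (2 + 2*U)*(88 + U) (p(U) = -2/7 + (U + 1*(2 + U))*(U + 88) = -2/7 + (U + (2 + U))*(88 + U) = -2/7 + (2 + 2*U)*(88 + U))
E = 23070/7 (E = 1230/7 + 2*15² + 178*15 = 1230/7 + 2*225 + 2670 = 1230/7 + 450 + 2670 = 23070/7 ≈ 3295.7)
E + R(159, -37) = 23070/7 + 159/(-37) = 23070/7 + 159*(-1/37) = 23070/7 - 159/37 = 852477/259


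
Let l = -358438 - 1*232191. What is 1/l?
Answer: -1/590629 ≈ -1.6931e-6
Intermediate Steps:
l = -590629 (l = -358438 - 232191 = -590629)
1/l = 1/(-590629) = -1/590629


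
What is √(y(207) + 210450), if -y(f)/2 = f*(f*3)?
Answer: 26*I*√69 ≈ 215.97*I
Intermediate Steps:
y(f) = -6*f² (y(f) = -2*f*f*3 = -2*f*3*f = -6*f²)
√(y(207) + 210450) = √(-6*207² + 210450) = √(-6*42849 + 210450) = √(-257094 + 210450) = √(-46644) = 26*I*√69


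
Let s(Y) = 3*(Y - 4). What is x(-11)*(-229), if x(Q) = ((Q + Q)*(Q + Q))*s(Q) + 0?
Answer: 4987620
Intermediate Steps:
s(Y) = -12 + 3*Y (s(Y) = 3*(-4 + Y) = -12 + 3*Y)
x(Q) = 4*Q²*(-12 + 3*Q) (x(Q) = ((Q + Q)*(Q + Q))*(-12 + 3*Q) + 0 = ((2*Q)*(2*Q))*(-12 + 3*Q) + 0 = (4*Q²)*(-12 + 3*Q) + 0 = 4*Q²*(-12 + 3*Q) + 0 = 4*Q²*(-12 + 3*Q))
x(-11)*(-229) = (12*(-11)²*(-4 - 11))*(-229) = (12*121*(-15))*(-229) = -21780*(-229) = 4987620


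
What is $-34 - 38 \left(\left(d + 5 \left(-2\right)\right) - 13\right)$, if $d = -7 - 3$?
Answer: $1220$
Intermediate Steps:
$d = -10$ ($d = -7 - 3 = -10$)
$-34 - 38 \left(\left(d + 5 \left(-2\right)\right) - 13\right) = -34 - 38 \left(\left(-10 + 5 \left(-2\right)\right) - 13\right) = -34 - 38 \left(\left(-10 - 10\right) - 13\right) = -34 - 38 \left(-20 - 13\right) = -34 - -1254 = -34 + 1254 = 1220$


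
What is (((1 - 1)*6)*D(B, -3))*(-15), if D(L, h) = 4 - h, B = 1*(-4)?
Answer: 0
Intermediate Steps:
B = -4
(((1 - 1)*6)*D(B, -3))*(-15) = (((1 - 1)*6)*(4 - 1*(-3)))*(-15) = ((0*6)*(4 + 3))*(-15) = (0*7)*(-15) = 0*(-15) = 0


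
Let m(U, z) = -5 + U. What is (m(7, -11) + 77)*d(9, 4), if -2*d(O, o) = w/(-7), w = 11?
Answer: 869/14 ≈ 62.071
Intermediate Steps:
d(O, o) = 11/14 (d(O, o) = -11/(2*(-7)) = -11*(-1)/(2*7) = -1/2*(-11/7) = 11/14)
(m(7, -11) + 77)*d(9, 4) = ((-5 + 7) + 77)*(11/14) = (2 + 77)*(11/14) = 79*(11/14) = 869/14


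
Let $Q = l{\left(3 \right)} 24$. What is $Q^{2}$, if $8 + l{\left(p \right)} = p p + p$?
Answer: $9216$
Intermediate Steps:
$l{\left(p \right)} = -8 + p + p^{2}$ ($l{\left(p \right)} = -8 + \left(p p + p\right) = -8 + \left(p^{2} + p\right) = -8 + \left(p + p^{2}\right) = -8 + p + p^{2}$)
$Q = 96$ ($Q = \left(-8 + 3 + 3^{2}\right) 24 = \left(-8 + 3 + 9\right) 24 = 4 \cdot 24 = 96$)
$Q^{2} = 96^{2} = 9216$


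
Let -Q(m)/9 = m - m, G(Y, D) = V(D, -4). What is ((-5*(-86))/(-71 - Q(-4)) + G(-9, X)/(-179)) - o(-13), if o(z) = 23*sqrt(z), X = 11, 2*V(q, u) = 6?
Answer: -77183/12709 - 23*I*sqrt(13) ≈ -6.0731 - 82.928*I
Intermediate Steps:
V(q, u) = 3 (V(q, u) = (1/2)*6 = 3)
G(Y, D) = 3
Q(m) = 0 (Q(m) = -9*(m - m) = -9*0 = 0)
((-5*(-86))/(-71 - Q(-4)) + G(-9, X)/(-179)) - o(-13) = ((-5*(-86))/(-71 - 1*0) + 3/(-179)) - 23*sqrt(-13) = (430/(-71 + 0) + 3*(-1/179)) - 23*I*sqrt(13) = (430/(-71) - 3/179) - 23*I*sqrt(13) = (430*(-1/71) - 3/179) - 23*I*sqrt(13) = (-430/71 - 3/179) - 23*I*sqrt(13) = -77183/12709 - 23*I*sqrt(13)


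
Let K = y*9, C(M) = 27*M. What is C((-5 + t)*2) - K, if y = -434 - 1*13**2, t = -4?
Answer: 4941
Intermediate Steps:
y = -603 (y = -434 - 1*169 = -434 - 169 = -603)
K = -5427 (K = -603*9 = -5427)
C((-5 + t)*2) - K = 27*((-5 - 4)*2) - 1*(-5427) = 27*(-9*2) + 5427 = 27*(-18) + 5427 = -486 + 5427 = 4941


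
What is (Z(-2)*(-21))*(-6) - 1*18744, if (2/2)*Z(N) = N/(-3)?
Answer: -18660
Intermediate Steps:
Z(N) = -N/3 (Z(N) = N/(-3) = N*(-1/3) = -N/3)
(Z(-2)*(-21))*(-6) - 1*18744 = (-1/3*(-2)*(-21))*(-6) - 1*18744 = ((2/3)*(-21))*(-6) - 18744 = -14*(-6) - 18744 = 84 - 18744 = -18660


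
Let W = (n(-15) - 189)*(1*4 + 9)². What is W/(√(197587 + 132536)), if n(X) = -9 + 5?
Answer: -32617*√330123/330123 ≈ -56.768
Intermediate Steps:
n(X) = -4
W = -32617 (W = (-4 - 189)*(1*4 + 9)² = -193*(4 + 9)² = -193*13² = -193*169 = -32617)
W/(√(197587 + 132536)) = -32617/√(197587 + 132536) = -32617*√330123/330123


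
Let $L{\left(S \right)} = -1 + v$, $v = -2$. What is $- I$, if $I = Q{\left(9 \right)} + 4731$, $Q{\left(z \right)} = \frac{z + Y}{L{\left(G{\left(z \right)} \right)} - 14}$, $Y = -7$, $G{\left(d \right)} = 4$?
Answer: $- \frac{80425}{17} \approx -4730.9$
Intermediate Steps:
$L{\left(S \right)} = -3$ ($L{\left(S \right)} = -1 - 2 = -3$)
$Q{\left(z \right)} = \frac{7}{17} - \frac{z}{17}$ ($Q{\left(z \right)} = \frac{z - 7}{-3 - 14} = \frac{-7 + z}{-17} = \left(-7 + z\right) \left(- \frac{1}{17}\right) = \frac{7}{17} - \frac{z}{17}$)
$I = \frac{80425}{17}$ ($I = \left(\frac{7}{17} - \frac{9}{17}\right) + 4731 = - \frac{2}{17} + 4731 = \frac{80425}{17} \approx 4730.9$)
$- I = \left(-1\right) \frac{80425}{17} = - \frac{80425}{17}$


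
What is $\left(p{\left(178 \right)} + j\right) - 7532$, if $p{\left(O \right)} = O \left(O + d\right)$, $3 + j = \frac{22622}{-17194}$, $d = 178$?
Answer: $\frac{479984990}{8597} \approx 55832.0$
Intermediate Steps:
$j = - \frac{37102}{8597}$ ($j = -3 + \frac{22622}{-17194} = -3 + 22622 \left(- \frac{1}{17194}\right) = -3 - \frac{11311}{8597} = - \frac{37102}{8597} \approx -4.3157$)
$p{\left(O \right)} = O \left(178 + O\right)$ ($p{\left(O \right)} = O \left(O + 178\right) = O \left(178 + O\right)$)
$\left(p{\left(178 \right)} + j\right) - 7532 = \left(178 \left(178 + 178\right) - \frac{37102}{8597}\right) - 7532 = \left(178 \cdot 356 - \frac{37102}{8597}\right) - 7532 = \left(63368 - \frac{37102}{8597}\right) - 7532 = \frac{544737594}{8597} - 7532 = \frac{479984990}{8597}$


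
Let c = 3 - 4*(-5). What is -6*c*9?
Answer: -1242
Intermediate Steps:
c = 23 (c = 3 + 20 = 23)
-6*c*9 = -6*23*9 = -138*9 = -1242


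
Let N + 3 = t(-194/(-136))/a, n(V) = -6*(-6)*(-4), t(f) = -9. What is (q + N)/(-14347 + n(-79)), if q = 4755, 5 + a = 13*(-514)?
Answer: -3530737/10766813 ≈ -0.32793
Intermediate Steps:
a = -6687 (a = -5 + 13*(-514) = -5 - 6682 = -6687)
n(V) = -144 (n(V) = 36*(-4) = -144)
N = -2228/743 (N = -3 - 9/(-6687) = -3 - 9*(-1/6687) = -3 + 1/743 = -2228/743 ≈ -2.9987)
(q + N)/(-14347 + n(-79)) = (4755 - 2228/743)/(-14347 - 144) = (3530737/743)/(-14491) = (3530737/743)*(-1/14491) = -3530737/10766813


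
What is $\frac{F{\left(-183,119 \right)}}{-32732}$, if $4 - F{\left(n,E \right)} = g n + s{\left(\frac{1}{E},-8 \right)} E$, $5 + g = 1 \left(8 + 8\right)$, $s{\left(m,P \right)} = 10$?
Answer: $- \frac{827}{32732} \approx -0.025266$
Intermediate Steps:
$g = 11$ ($g = -5 + 1 \left(8 + 8\right) = -5 + 1 \cdot 16 = -5 + 16 = 11$)
$F{\left(n,E \right)} = 4 - 11 n - 10 E$ ($F{\left(n,E \right)} = 4 - \left(11 n + 10 E\right) = 4 - \left(10 E + 11 n\right) = 4 - 11 n - 10 E$)
$\frac{F{\left(-183,119 \right)}}{-32732} = \frac{4 - -2013 - 1190}{-32732} = \left(4 + 2013 - 1190\right) \left(- \frac{1}{32732}\right) = 827 \left(- \frac{1}{32732}\right) = - \frac{827}{32732}$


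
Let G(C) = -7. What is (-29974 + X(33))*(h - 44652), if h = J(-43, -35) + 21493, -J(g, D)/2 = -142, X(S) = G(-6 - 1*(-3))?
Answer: 685815375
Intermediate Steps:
X(S) = -7
J(g, D) = 284 (J(g, D) = -2*(-142) = 284)
h = 21777 (h = 284 + 21493 = 21777)
(-29974 + X(33))*(h - 44652) = (-29974 - 7)*(21777 - 44652) = -29981*(-22875) = 685815375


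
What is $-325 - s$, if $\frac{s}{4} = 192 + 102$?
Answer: $-1501$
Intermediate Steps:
$s = 1176$ ($s = 4 \left(192 + 102\right) = 4 \cdot 294 = 1176$)
$-325 - s = -325 - 1176 = -1501$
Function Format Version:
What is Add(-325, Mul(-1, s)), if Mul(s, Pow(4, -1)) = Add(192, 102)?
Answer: -1501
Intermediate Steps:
s = 1176 (s = Mul(4, Add(192, 102)) = Mul(4, 294) = 1176)
Add(-325, Mul(-1, s)) = Add(-325, Mul(-1, 1176)) = Add(-325, -1176) = -1501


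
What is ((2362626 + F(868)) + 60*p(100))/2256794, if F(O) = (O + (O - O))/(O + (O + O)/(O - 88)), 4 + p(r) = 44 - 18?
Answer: 462151638/441203227 ≈ 1.0475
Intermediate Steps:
p(r) = 22 (p(r) = -4 + (44 - 18) = -4 + 26 = 22)
F(O) = O/(O + 2*O/(-88 + O)) (F(O) = (O + 0)/(O + (2*O)/(-88 + O)) = O/(O + 2*O/(-88 + O)))
((2362626 + F(868)) + 60*p(100))/2256794 = ((2362626 + (-88 + 868)/(-86 + 868)) + 60*22)/2256794 = ((2362626 + 780/782) + 1320)*(1/2256794) = ((2362626 + (1/782)*780) + 1320)*(1/2256794) = ((2362626 + 390/391) + 1320)*(1/2256794) = (923787156/391 + 1320)*(1/2256794) = (924303276/391)*(1/2256794) = 462151638/441203227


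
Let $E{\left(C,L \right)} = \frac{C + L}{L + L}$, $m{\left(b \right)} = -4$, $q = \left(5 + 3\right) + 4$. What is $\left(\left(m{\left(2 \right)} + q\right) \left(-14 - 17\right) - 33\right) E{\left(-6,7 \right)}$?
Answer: $- \frac{281}{14} \approx -20.071$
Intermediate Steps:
$q = 12$ ($q = 8 + 4 = 12$)
$E{\left(C,L \right)} = \frac{C + L}{2 L}$
$\left(\left(m{\left(2 \right)} + q\right) \left(-14 - 17\right) - 33\right) E{\left(-6,7 \right)} = \left(\left(-4 + 12\right) \left(-14 - 17\right) - 33\right) \frac{-6 + 7}{2 \cdot 7} = \left(8 \left(-31\right) - 33\right) \frac{1}{2} \cdot \frac{1}{7} \cdot 1 = \left(-248 - 33\right) \frac{1}{14} = \left(-281\right) \frac{1}{14} = - \frac{281}{14}$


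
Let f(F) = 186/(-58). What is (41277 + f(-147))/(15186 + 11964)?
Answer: 39898/26245 ≈ 1.5202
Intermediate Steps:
f(F) = -93/29 (f(F) = 186*(-1/58) = -93/29)
(41277 + f(-147))/(15186 + 11964) = (41277 - 93/29)/(15186 + 11964) = (1196940/29)/27150 = (1196940/29)*(1/27150) = 39898/26245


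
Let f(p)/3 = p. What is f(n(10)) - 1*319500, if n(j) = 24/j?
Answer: -1597464/5 ≈ -3.1949e+5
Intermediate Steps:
f(p) = 3*p
f(n(10)) - 1*319500 = 3*(24/10) - 1*319500 = 3*(24*(1/10)) - 319500 = 3*(12/5) - 319500 = 36/5 - 319500 = -1597464/5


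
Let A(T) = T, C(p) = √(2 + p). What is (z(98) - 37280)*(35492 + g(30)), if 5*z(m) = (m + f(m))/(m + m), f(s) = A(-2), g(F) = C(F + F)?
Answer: -324168879392/245 - 9133576*√62/245 ≈ -1.3234e+9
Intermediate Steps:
g(F) = √(2 + 2*F) (g(F) = √(2 + (F + F)) = √(2 + 2*F))
f(s) = -2
z(m) = (-2 + m)/(10*m) (z(m) = ((m - 2)/(m + m))/5 = ((-2 + m)/((2*m)))/5 = ((-2 + m)*(1/(2*m)))/5 = ((-2 + m)/(2*m))/5 = (-2 + m)/(10*m))
(z(98) - 37280)*(35492 + g(30)) = ((⅒)*(-2 + 98)/98 - 37280)*(35492 + √(2 + 2*30)) = ((⅒)*(1/98)*96 - 37280)*(35492 + √(2 + 60)) = (24/245 - 37280)*(35492 + √62) = -9133576*(35492 + √62)/245 = -324168879392/245 - 9133576*√62/245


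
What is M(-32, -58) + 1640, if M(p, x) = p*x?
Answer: 3496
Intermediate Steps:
M(-32, -58) + 1640 = -32*(-58) + 1640 = 1856 + 1640 = 3496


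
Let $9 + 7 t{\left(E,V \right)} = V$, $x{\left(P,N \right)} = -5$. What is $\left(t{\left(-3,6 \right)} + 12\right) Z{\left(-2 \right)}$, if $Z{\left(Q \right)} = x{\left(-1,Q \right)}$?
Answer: $- \frac{405}{7} \approx -57.857$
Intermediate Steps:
$t{\left(E,V \right)} = - \frac{9}{7} + \frac{V}{7}$
$Z{\left(Q \right)} = -5$
$\left(t{\left(-3,6 \right)} + 12\right) Z{\left(-2 \right)} = \left(\left(- \frac{9}{7} + \frac{1}{7} \cdot 6\right) + 12\right) \left(-5\right) = \left(\left(- \frac{9}{7} + \frac{6}{7}\right) + 12\right) \left(-5\right) = \left(- \frac{3}{7} + 12\right) \left(-5\right) = \frac{81}{7} \left(-5\right) = - \frac{405}{7}$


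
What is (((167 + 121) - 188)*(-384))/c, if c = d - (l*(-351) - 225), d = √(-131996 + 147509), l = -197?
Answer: 882201600/1583408857 + 12800*√15513/1583408857 ≈ 0.55816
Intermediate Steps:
d = √15513 ≈ 124.55
c = -68922 + √15513 (c = √15513 - (-197*(-351) - 225) = √15513 - (69147 - 225) = √15513 - 1*68922 = √15513 - 68922 = -68922 + √15513 ≈ -68798.)
(((167 + 121) - 188)*(-384))/c = (((167 + 121) - 188)*(-384))/(-68922 + √15513) = ((288 - 188)*(-384))/(-68922 + √15513) = (100*(-384))/(-68922 + √15513) = -38400/(-68922 + √15513)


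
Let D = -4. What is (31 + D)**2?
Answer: 729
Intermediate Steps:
(31 + D)**2 = (31 - 4)**2 = 27**2 = 729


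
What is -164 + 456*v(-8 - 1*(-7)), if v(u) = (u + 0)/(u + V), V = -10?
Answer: -1348/11 ≈ -122.55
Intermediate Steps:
v(u) = u/(-10 + u) (v(u) = (u + 0)/(u - 10) = u/(-10 + u))
-164 + 456*v(-8 - 1*(-7)) = -164 + 456*((-8 - 1*(-7))/(-10 + (-8 - 1*(-7)))) = -164 + 456*((-8 + 7)/(-10 + (-8 + 7))) = -164 + 456*(-1/(-10 - 1)) = -164 + 456*(-1/(-11)) = -164 + 456*(-1*(-1/11)) = -164 + 456*(1/11) = -164 + 456/11 = -1348/11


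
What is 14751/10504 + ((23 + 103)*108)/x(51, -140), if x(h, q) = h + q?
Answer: -141625593/934856 ≈ -151.49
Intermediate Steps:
14751/10504 + ((23 + 103)*108)/x(51, -140) = 14751/10504 + ((23 + 103)*108)/(51 - 140) = 14751*(1/10504) + (126*108)/(-89) = 14751/10504 + 13608*(-1/89) = 14751/10504 - 13608/89 = -141625593/934856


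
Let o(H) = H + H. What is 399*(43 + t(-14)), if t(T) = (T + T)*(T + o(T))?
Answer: 486381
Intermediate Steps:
o(H) = 2*H
t(T) = 6*T² (t(T) = (T + T)*(T + 2*T) = (2*T)*(3*T) = 6*T²)
399*(43 + t(-14)) = 399*(43 + 6*(-14)²) = 399*(43 + 6*196) = 399*(43 + 1176) = 399*1219 = 486381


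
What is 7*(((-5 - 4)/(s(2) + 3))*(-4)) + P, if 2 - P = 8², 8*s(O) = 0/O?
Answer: 22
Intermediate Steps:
s(O) = 0 (s(O) = (0/O)/8 = (⅛)*0 = 0)
P = -62 (P = 2 - 1*8² = 2 - 1*64 = 2 - 64 = -62)
7*(((-5 - 4)/(s(2) + 3))*(-4)) + P = 7*(((-5 - 4)/(0 + 3))*(-4)) - 62 = 7*(-9/3*(-4)) - 62 = 7*(-9*⅓*(-4)) - 62 = 7*(-3*(-4)) - 62 = 7*12 - 62 = 84 - 62 = 22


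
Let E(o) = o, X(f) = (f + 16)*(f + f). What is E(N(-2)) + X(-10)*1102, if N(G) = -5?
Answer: -132245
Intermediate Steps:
X(f) = 2*f*(16 + f) (X(f) = (16 + f)*(2*f) = 2*f*(16 + f))
E(N(-2)) + X(-10)*1102 = -5 + (2*(-10)*(16 - 10))*1102 = -5 + (2*(-10)*6)*1102 = -5 - 120*1102 = -5 - 132240 = -132245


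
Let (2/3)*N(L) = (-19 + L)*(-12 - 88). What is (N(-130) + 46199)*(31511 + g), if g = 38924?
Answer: 4828248815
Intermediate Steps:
N(L) = 2850 - 150*L (N(L) = 3*((-19 + L)*(-12 - 88))/2 = 3*((-19 + L)*(-100))/2 = 3*(1900 - 100*L)/2 = 2850 - 150*L)
(N(-130) + 46199)*(31511 + g) = ((2850 - 150*(-130)) + 46199)*(31511 + 38924) = ((2850 + 19500) + 46199)*70435 = (22350 + 46199)*70435 = 68549*70435 = 4828248815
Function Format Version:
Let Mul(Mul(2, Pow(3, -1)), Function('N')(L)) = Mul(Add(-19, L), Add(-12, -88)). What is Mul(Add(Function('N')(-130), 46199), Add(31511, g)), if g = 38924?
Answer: 4828248815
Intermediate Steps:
Function('N')(L) = Add(2850, Mul(-150, L)) (Function('N')(L) = Mul(Rational(3, 2), Mul(Add(-19, L), Add(-12, -88))) = Mul(Rational(3, 2), Mul(Add(-19, L), -100)) = Mul(Rational(3, 2), Add(1900, Mul(-100, L))) = Add(2850, Mul(-150, L)))
Mul(Add(Function('N')(-130), 46199), Add(31511, g)) = Mul(Add(Add(2850, Mul(-150, -130)), 46199), Add(31511, 38924)) = Mul(Add(Add(2850, 19500), 46199), 70435) = Mul(Add(22350, 46199), 70435) = Mul(68549, 70435) = 4828248815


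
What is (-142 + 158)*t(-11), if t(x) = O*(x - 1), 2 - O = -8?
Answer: -1920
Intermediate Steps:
O = 10 (O = 2 - 1*(-8) = 2 + 8 = 10)
t(x) = -10 + 10*x (t(x) = 10*(x - 1) = 10*(-1 + x) = -10 + 10*x)
(-142 + 158)*t(-11) = (-142 + 158)*(-10 + 10*(-11)) = 16*(-10 - 110) = 16*(-120) = -1920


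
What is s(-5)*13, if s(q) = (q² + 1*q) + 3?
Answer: 299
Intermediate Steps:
s(q) = 3 + q + q² (s(q) = (q² + q) + 3 = (q + q²) + 3 = 3 + q + q²)
s(-5)*13 = (3 - 5 + (-5)²)*13 = (3 - 5 + 25)*13 = 23*13 = 299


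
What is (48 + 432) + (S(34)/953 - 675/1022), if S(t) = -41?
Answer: 466818503/973966 ≈ 479.30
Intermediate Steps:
(48 + 432) + (S(34)/953 - 675/1022) = (48 + 432) + (-41/953 - 675/1022) = 480 + (-41*1/953 - 675*1/1022) = 480 + (-41/953 - 675/1022) = 480 - 685177/973966 = 466818503/973966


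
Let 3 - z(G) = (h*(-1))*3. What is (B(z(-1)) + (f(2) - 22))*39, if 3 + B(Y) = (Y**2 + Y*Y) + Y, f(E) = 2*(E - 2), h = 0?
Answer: -156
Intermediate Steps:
f(E) = -4 + 2*E (f(E) = 2*(-2 + E) = -4 + 2*E)
z(G) = 3 (z(G) = 3 - 0*(-1)*3 = 3 - 0*3 = 3 - 1*0 = 3 + 0 = 3)
B(Y) = -3 + Y + 2*Y**2 (B(Y) = -3 + ((Y**2 + Y*Y) + Y) = -3 + ((Y**2 + Y**2) + Y) = -3 + (2*Y**2 + Y) = -3 + (Y + 2*Y**2) = -3 + Y + 2*Y**2)
(B(z(-1)) + (f(2) - 22))*39 = ((-3 + 3 + 2*3**2) + ((-4 + 2*2) - 22))*39 = ((-3 + 3 + 2*9) + ((-4 + 4) - 22))*39 = ((-3 + 3 + 18) + (0 - 22))*39 = (18 - 22)*39 = -4*39 = -156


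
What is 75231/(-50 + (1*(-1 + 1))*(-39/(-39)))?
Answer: -75231/50 ≈ -1504.6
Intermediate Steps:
75231/(-50 + (1*(-1 + 1))*(-39/(-39))) = 75231/(-50 + (1*0)*(-39*(-1/39))) = 75231/(-50 + 0*1) = 75231/(-50 + 0) = 75231/(-50) = 75231*(-1/50) = -75231/50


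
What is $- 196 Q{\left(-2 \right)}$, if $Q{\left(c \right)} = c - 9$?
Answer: $2156$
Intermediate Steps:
$Q{\left(c \right)} = -9 + c$ ($Q{\left(c \right)} = c - 9 = -9 + c$)
$- 196 Q{\left(-2 \right)} = - 196 \left(-9 - 2\right) = \left(-196\right) \left(-11\right) = 2156$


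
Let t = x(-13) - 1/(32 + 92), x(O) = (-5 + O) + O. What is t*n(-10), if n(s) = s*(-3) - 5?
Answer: -96125/124 ≈ -775.20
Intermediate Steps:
n(s) = -5 - 3*s (n(s) = -3*s - 5 = -5 - 3*s)
x(O) = -5 + 2*O
t = -3845/124 (t = (-5 + 2*(-13)) - 1/(32 + 92) = (-5 - 26) - 1/124 = -31 - 1*1/124 = -31 - 1/124 = -3845/124 ≈ -31.008)
t*n(-10) = -3845*(-5 - 3*(-10))/124 = -3845*(-5 + 30)/124 = -3845/124*25 = -96125/124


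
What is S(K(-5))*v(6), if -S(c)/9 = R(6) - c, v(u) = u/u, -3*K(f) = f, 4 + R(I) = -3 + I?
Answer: 24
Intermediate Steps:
R(I) = -7 + I (R(I) = -4 + (-3 + I) = -7 + I)
K(f) = -f/3
v(u) = 1
S(c) = 9 + 9*c (S(c) = -9*((-7 + 6) - c) = -9*(-1 - c) = 9 + 9*c)
S(K(-5))*v(6) = (9 + 9*(-⅓*(-5)))*1 = (9 + 9*(5/3))*1 = (9 + 15)*1 = 24*1 = 24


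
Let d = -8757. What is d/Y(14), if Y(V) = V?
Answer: -1251/2 ≈ -625.50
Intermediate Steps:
d/Y(14) = -8757/14 = -8757*1/14 = -1251/2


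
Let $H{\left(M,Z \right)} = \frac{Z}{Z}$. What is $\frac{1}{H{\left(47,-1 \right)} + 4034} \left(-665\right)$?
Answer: $- \frac{133}{807} \approx -0.16481$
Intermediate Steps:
$H{\left(M,Z \right)} = 1$
$\frac{1}{H{\left(47,-1 \right)} + 4034} \left(-665\right) = \frac{1}{1 + 4034} \left(-665\right) = \frac{1}{4035} \left(-665\right) = - \frac{133}{807}$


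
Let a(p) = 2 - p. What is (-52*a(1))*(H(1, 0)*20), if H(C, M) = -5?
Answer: 5200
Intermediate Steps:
(-52*a(1))*(H(1, 0)*20) = (-52*(2 - 1*1))*(-5*20) = -52*(2 - 1)*(-100) = -52*1*(-100) = -52*(-100) = 5200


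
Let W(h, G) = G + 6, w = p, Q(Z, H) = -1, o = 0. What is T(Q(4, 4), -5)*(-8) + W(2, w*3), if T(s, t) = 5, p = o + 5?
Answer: -19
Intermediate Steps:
p = 5 (p = 0 + 5 = 5)
w = 5
W(h, G) = 6 + G
T(Q(4, 4), -5)*(-8) + W(2, w*3) = 5*(-8) + (6 + 5*3) = -40 + (6 + 15) = -40 + 21 = -19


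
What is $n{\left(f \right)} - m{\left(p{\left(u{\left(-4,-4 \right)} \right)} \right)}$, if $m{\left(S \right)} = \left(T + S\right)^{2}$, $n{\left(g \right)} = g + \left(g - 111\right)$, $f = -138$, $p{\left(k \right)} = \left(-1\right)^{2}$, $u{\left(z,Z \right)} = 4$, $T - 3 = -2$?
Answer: $-391$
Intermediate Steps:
$T = 1$ ($T = 3 - 2 = 1$)
$p{\left(k \right)} = 1$
$n{\left(g \right)} = -111 + 2 g$ ($n{\left(g \right)} = g + \left(-111 + g\right) = -111 + 2 g$)
$m{\left(S \right)} = \left(1 + S\right)^{2}$
$n{\left(f \right)} - m{\left(p{\left(u{\left(-4,-4 \right)} \right)} \right)} = \left(-111 + 2 \left(-138\right)\right) - \left(1 + 1\right)^{2} = \left(-111 - 276\right) - 2^{2} = -387 - 4 = -391$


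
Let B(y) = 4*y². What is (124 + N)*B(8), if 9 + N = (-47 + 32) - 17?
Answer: 21248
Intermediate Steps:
N = -41 (N = -9 + ((-47 + 32) - 17) = -9 + (-15 - 17) = -9 - 32 = -41)
(124 + N)*B(8) = (124 - 41)*(4*8²) = 83*(4*64) = 83*256 = 21248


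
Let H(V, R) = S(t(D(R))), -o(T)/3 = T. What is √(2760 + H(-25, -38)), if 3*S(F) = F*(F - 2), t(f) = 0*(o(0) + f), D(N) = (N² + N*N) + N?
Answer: 2*√690 ≈ 52.536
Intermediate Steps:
o(T) = -3*T
D(N) = N + 2*N² (D(N) = (N² + N²) + N = 2*N² + N = N + 2*N²)
t(f) = 0 (t(f) = 0*(-3*0 + f) = 0*(0 + f) = 0*f = 0)
S(F) = F*(-2 + F)/3 (S(F) = (F*(F - 2))/3 = (F*(-2 + F))/3 = F*(-2 + F)/3)
H(V, R) = 0 (H(V, R) = (⅓)*0*(-2 + 0) = (⅓)*0*(-2) = 0)
√(2760 + H(-25, -38)) = √(2760 + 0) = √2760 = 2*√690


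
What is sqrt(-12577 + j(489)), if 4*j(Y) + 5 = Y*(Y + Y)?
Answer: sqrt(427929)/2 ≈ 327.08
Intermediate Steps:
j(Y) = -5/4 + Y**2/2 (j(Y) = -5/4 + (Y*(Y + Y))/4 = -5/4 + (Y*(2*Y))/4 = -5/4 + (2*Y**2)/4 = -5/4 + Y**2/2)
sqrt(-12577 + j(489)) = sqrt(-12577 + (-5/4 + (1/2)*489**2)) = sqrt(-12577 + (-5/4 + (1/2)*239121)) = sqrt(-12577 + (-5/4 + 239121/2)) = sqrt(-12577 + 478237/4) = sqrt(427929/4) = sqrt(427929)/2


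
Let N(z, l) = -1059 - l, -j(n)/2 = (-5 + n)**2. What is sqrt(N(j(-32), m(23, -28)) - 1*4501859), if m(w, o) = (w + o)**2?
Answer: 3*I*sqrt(500327) ≈ 2122.0*I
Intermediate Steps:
m(w, o) = (o + w)**2
j(n) = -2*(-5 + n)**2
sqrt(N(j(-32), m(23, -28)) - 1*4501859) = sqrt((-1059 - (-28 + 23)**2) - 1*4501859) = sqrt((-1059 - 1*(-5)**2) - 4501859) = sqrt((-1059 - 1*25) - 4501859) = sqrt((-1059 - 25) - 4501859) = sqrt(-1084 - 4501859) = sqrt(-4502943) = 3*I*sqrt(500327)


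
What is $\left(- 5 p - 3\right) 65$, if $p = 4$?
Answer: $-1495$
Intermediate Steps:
$\left(- 5 p - 3\right) 65 = \left(\left(-5\right) 4 - 3\right) 65 = \left(-20 - 3\right) 65 = \left(-23\right) 65 = -1495$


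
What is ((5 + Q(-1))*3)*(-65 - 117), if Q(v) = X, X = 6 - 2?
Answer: -4914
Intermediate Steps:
X = 4
Q(v) = 4
((5 + Q(-1))*3)*(-65 - 117) = ((5 + 4)*3)*(-65 - 117) = (9*3)*(-182) = 27*(-182) = -4914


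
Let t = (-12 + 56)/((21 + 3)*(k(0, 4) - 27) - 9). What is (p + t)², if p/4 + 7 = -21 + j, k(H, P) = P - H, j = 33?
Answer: 1032256/2601 ≈ 396.87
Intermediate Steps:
p = 20 (p = -28 + 4*(-21 + 33) = -28 + 4*12 = -28 + 48 = 20)
t = -4/51 (t = (-12 + 56)/((21 + 3)*((4 - 1*0) - 27) - 9) = 44/(24*((4 + 0) - 27) - 9) = 44/(24*(4 - 27) - 9) = 44/(24*(-23) - 9) = 44/(-552 - 9) = 44/(-561) = 44*(-1/561) = -4/51 ≈ -0.078431)
(p + t)² = (20 - 4/51)² = (1016/51)² = 1032256/2601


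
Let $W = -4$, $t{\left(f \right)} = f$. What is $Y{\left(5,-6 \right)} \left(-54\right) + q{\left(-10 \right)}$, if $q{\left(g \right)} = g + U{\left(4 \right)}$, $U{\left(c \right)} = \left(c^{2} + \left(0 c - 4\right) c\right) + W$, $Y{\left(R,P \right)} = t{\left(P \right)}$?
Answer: $310$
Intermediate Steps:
$Y{\left(R,P \right)} = P$
$U{\left(c \right)} = -4 + c^{2} - 4 c$ ($U{\left(c \right)} = \left(c^{2} + \left(0 c - 4\right) c\right) - 4 = \left(c^{2} + \left(0 - 4\right) c\right) - 4 = \left(c^{2} - 4 c\right) - 4 = -4 + c^{2} - 4 c$)
$q{\left(g \right)} = -4 + g$ ($q{\left(g \right)} = g - \left(20 - 16\right) = g - 4 = -4 + g$)
$Y{\left(5,-6 \right)} \left(-54\right) + q{\left(-10 \right)} = \left(-6\right) \left(-54\right) - 14 = 324 - 14 = 310$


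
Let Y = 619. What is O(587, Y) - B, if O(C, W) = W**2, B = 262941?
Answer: 120220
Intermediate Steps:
O(587, Y) - B = 619**2 - 1*262941 = 383161 - 262941 = 120220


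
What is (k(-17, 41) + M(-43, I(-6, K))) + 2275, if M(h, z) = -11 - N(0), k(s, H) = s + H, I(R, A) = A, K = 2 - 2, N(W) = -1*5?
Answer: 2293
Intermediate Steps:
N(W) = -5
K = 0
k(s, H) = H + s
M(h, z) = -6 (M(h, z) = -11 - 1*(-5) = -11 + 5 = -6)
(k(-17, 41) + M(-43, I(-6, K))) + 2275 = ((41 - 17) - 6) + 2275 = (24 - 6) + 2275 = 18 + 2275 = 2293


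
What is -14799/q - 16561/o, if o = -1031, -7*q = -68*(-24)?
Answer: 44610645/560864 ≈ 79.539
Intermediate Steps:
q = -1632/7 (q = -(-68)*(-24)/7 = -⅐*1632 = -1632/7 ≈ -233.14)
-14799/q - 16561/o = -14799/(-1632/7) - 16561/(-1031) = -14799*(-7/1632) - 16561*(-1/1031) = 34531/544 + 16561/1031 = 44610645/560864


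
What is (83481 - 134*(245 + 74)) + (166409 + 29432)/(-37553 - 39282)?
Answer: 3129677884/76835 ≈ 40732.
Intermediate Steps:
(83481 - 134*(245 + 74)) + (166409 + 29432)/(-37553 - 39282) = (83481 - 134*319) + 195841/(-76835) = (83481 - 42746) + 195841*(-1/76835) = 40735 - 195841/76835 = 3129677884/76835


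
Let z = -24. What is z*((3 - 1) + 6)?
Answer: -192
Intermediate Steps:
z*((3 - 1) + 6) = -24*((3 - 1) + 6) = -24*(2 + 6) = -24*8 = -192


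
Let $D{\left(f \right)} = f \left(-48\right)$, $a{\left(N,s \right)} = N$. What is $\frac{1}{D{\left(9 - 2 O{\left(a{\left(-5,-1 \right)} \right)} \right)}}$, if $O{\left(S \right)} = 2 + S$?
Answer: $- \frac{1}{720} \approx -0.0013889$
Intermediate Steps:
$D{\left(f \right)} = - 48 f$
$\frac{1}{D{\left(9 - 2 O{\left(a{\left(-5,-1 \right)} \right)} \right)}} = \frac{1}{\left(-48\right) \left(9 - 2 \left(2 - 5\right)\right)} = \frac{1}{\left(-48\right) \left(9 - -6\right)} = \frac{1}{\left(-48\right) \left(9 + 6\right)} = \frac{1}{\left(-48\right) 15} = \frac{1}{-720} = - \frac{1}{720}$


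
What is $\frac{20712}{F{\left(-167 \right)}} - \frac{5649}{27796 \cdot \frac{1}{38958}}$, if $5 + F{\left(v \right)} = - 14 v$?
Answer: $- \frac{256428164667}{32424034} \approx -7908.6$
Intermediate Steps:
$F{\left(v \right)} = -5 - 14 v$
$\frac{20712}{F{\left(-167 \right)}} - \frac{5649}{27796 \cdot \frac{1}{38958}} = \frac{20712}{-5 - -2338} - \frac{5649}{27796 \cdot \frac{1}{38958}} = \frac{20712}{-5 + 2338} - \frac{5649}{27796 \cdot \frac{1}{38958}} = \frac{20712}{2333} - \frac{5649}{\frac{13898}{19479}} = 20712 \cdot \frac{1}{2333} - \frac{110036871}{13898} = \frac{20712}{2333} - \frac{110036871}{13898} = - \frac{256428164667}{32424034}$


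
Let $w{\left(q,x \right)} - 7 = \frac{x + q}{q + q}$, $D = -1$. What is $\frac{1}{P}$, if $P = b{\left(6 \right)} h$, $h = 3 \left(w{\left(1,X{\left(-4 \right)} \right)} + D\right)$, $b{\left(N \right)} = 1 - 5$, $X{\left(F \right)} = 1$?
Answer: $- \frac{1}{84} \approx -0.011905$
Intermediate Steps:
$w{\left(q,x \right)} = 7 + \frac{q + x}{2 q}$ ($w{\left(q,x \right)} = 7 + \frac{x + q}{q + q} = 7 + \frac{q + x}{2 q}$)
$b{\left(N \right)} = -4$
$h = 21$ ($h = 3 \left(\frac{1 + 15 \cdot 1}{2 \cdot 1} - 1\right) = 3 \left(\frac{1}{2} \cdot 1 \left(1 + 15\right) - 1\right) = 3 \left(\frac{1}{2} \cdot 1 \cdot 16 - 1\right) = 3 \left(8 - 1\right) = 3 \cdot 7 = 21$)
$P = -84$ ($P = \left(-4\right) 21 = -84$)
$\frac{1}{P} = \frac{1}{-84} = - \frac{1}{84}$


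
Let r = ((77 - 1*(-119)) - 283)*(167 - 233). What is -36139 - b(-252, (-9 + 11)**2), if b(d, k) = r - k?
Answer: -41877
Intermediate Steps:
r = 5742 (r = ((77 + 119) - 283)*(-66) = (196 - 283)*(-66) = -87*(-66) = 5742)
b(d, k) = 5742 - k
-36139 - b(-252, (-9 + 11)**2) = -36139 - (5742 - (-9 + 11)**2) = -36139 - (5742 - 1*2**2) = -36139 - (5742 - 1*4) = -36139 - (5742 - 4) = -36139 - 1*5738 = -36139 - 5738 = -41877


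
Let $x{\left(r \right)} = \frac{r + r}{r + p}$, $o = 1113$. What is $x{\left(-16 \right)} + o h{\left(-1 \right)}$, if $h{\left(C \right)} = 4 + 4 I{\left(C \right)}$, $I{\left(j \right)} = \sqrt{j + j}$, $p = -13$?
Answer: $\frac{129140}{29} + 4452 i \sqrt{2} \approx 4453.1 + 6296.1 i$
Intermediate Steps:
$I{\left(j \right)} = \sqrt{2} \sqrt{j}$ ($I{\left(j \right)} = \sqrt{2 j} = \sqrt{2} \sqrt{j}$)
$h{\left(C \right)} = 4 + 4 \sqrt{2} \sqrt{C}$
$x{\left(r \right)} = \frac{2 r}{-13 + r}$ ($x{\left(r \right)} = \frac{r + r}{r - 13} = \frac{2 r}{-13 + r}$)
$x{\left(-16 \right)} + o h{\left(-1 \right)} = 2 \left(-16\right) \frac{1}{-13 - 16} + 1113 \left(4 + 4 \sqrt{2} \sqrt{-1}\right) = 2 \left(-16\right) \frac{1}{-29} + 1113 \left(4 + 4 \sqrt{2} i\right) = 2 \left(-16\right) \left(- \frac{1}{29}\right) + 1113 \left(4 + 4 i \sqrt{2}\right) = \frac{32}{29} + \left(4452 + 4452 i \sqrt{2}\right) = \frac{129140}{29} + 4452 i \sqrt{2}$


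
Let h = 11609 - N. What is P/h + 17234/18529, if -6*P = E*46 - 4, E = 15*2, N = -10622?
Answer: 3776210/4105497 ≈ 0.91979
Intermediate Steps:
E = 30
h = 22231 (h = 11609 - 1*(-10622) = 11609 + 10622 = 22231)
P = -688/3 (P = -(30*46 - 4)/6 = -(1380 - 4)/6 = -1/6*1376 = -688/3 ≈ -229.33)
P/h + 17234/18529 = -688/3/22231 + 17234/18529 = -688/3*1/22231 + 17234*(1/18529) = -16/1551 + 2462/2647 = 3776210/4105497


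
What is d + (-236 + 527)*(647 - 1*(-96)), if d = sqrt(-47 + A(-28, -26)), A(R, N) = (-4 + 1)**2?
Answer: 216213 + I*sqrt(38) ≈ 2.1621e+5 + 6.1644*I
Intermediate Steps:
A(R, N) = 9 (A(R, N) = (-3)**2 = 9)
d = I*sqrt(38) (d = sqrt(-47 + 9) = sqrt(-38) = I*sqrt(38) ≈ 6.1644*I)
d + (-236 + 527)*(647 - 1*(-96)) = I*sqrt(38) + (-236 + 527)*(647 - 1*(-96)) = I*sqrt(38) + 291*(647 + 96) = I*sqrt(38) + 291*743 = I*sqrt(38) + 216213 = 216213 + I*sqrt(38)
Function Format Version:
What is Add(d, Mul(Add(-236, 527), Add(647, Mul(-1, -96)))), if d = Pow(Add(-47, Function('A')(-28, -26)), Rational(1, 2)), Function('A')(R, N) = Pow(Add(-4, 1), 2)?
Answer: Add(216213, Mul(I, Pow(38, Rational(1, 2)))) ≈ Add(2.1621e+5, Mul(6.1644, I))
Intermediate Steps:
Function('A')(R, N) = 9 (Function('A')(R, N) = Pow(-3, 2) = 9)
d = Mul(I, Pow(38, Rational(1, 2))) (d = Pow(Add(-47, 9), Rational(1, 2)) = Pow(-38, Rational(1, 2)) = Mul(I, Pow(38, Rational(1, 2))) ≈ Mul(6.1644, I))
Add(d, Mul(Add(-236, 527), Add(647, Mul(-1, -96)))) = Add(Mul(I, Pow(38, Rational(1, 2))), Mul(Add(-236, 527), Add(647, Mul(-1, -96)))) = Add(Mul(I, Pow(38, Rational(1, 2))), Mul(291, Add(647, 96))) = Add(Mul(I, Pow(38, Rational(1, 2))), Mul(291, 743)) = Add(Mul(I, Pow(38, Rational(1, 2))), 216213) = Add(216213, Mul(I, Pow(38, Rational(1, 2))))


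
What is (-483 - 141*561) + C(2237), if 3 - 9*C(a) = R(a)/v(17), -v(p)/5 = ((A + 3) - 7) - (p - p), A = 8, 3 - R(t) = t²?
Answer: -9664613/90 ≈ -1.0738e+5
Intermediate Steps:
R(t) = 3 - t²
v(p) = -20 (v(p) = -5*(((8 + 3) - 7) - (p - p)) = -5*((11 - 7) - 1*0) = -5*(4 + 0) = -5*4 = -20)
C(a) = 7/20 - a²/180 (C(a) = ⅓ - (3 - a²)/(9*(-20)) = ⅓ - (3 - a²)*(-1)/(9*20) = ⅓ - (-3/20 + a²/20)/9 = ⅓ + (1/60 - a²/180) = 7/20 - a²/180)
(-483 - 141*561) + C(2237) = (-483 - 141*561) + (7/20 - 1/180*2237²) = (-483 - 79101) + (7/20 - 1/180*5004169) = -79584 + (7/20 - 5004169/180) = -79584 - 2502053/90 = -9664613/90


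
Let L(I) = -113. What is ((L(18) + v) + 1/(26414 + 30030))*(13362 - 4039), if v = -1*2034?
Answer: -1129810244241/56444 ≈ -2.0016e+7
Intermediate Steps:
v = -2034
((L(18) + v) + 1/(26414 + 30030))*(13362 - 4039) = ((-113 - 2034) + 1/(26414 + 30030))*(13362 - 4039) = (-2147 + 1/56444)*9323 = -121185267/56444*9323 = -1129810244241/56444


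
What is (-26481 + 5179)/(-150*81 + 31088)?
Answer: -10651/9469 ≈ -1.1248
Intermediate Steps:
(-26481 + 5179)/(-150*81 + 31088) = -21302/(-12150 + 31088) = -21302/18938 = -21302*1/18938 = -10651/9469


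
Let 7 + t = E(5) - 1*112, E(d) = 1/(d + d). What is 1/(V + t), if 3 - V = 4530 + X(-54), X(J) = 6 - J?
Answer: -10/47059 ≈ -0.00021250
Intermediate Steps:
E(d) = 1/(2*d)
t = -1189/10 (t = -7 + ((½)/5 - 1*112) = -7 + ((½)*(⅕) - 112) = -7 + (⅒ - 112) = -7 - 1119/10 = -1189/10 ≈ -118.90)
V = -4587 (V = 3 - (4530 + (6 - 1*(-54))) = 3 - (4530 + (6 + 54)) = 3 - (4530 + 60) = 3 - 1*4590 = 3 - 4590 = -4587)
1/(V + t) = 1/(-4587 - 1189/10) = 1/(-47059/10) = -10/47059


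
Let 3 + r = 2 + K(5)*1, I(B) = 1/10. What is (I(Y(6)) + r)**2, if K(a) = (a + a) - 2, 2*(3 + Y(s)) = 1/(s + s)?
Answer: 5041/100 ≈ 50.410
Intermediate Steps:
Y(s) = -3 + 1/(4*s) (Y(s) = -3 + 1/(2*(s + s)) = -3 + 1/(2*((2*s))) = -3 + (1/(2*s))/2 = -3 + 1/(4*s))
K(a) = -2 + 2*a (K(a) = 2*a - 2 = -2 + 2*a)
I(B) = 1/10
r = 7 (r = -3 + (2 + (-2 + 2*5)*1) = -3 + (2 + (-2 + 10)*1) = -3 + (2 + 8*1) = -3 + (2 + 8) = -3 + 10 = 7)
(I(Y(6)) + r)**2 = (1/10 + 7)**2 = (71/10)**2 = 5041/100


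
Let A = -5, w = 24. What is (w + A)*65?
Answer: 1235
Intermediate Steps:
(w + A)*65 = (24 - 5)*65 = 19*65 = 1235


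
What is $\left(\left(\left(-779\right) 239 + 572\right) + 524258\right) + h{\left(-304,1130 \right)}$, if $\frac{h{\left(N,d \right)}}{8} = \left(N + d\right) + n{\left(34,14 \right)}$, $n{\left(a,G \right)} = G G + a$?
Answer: $347097$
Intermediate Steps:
$n{\left(a,G \right)} = a + G^{2}$ ($n{\left(a,G \right)} = G^{2} + a = a + G^{2}$)
$h{\left(N,d \right)} = 1840 + 8 N + 8 d$ ($h{\left(N,d \right)} = 8 \left(\left(N + d\right) + \left(34 + 14^{2}\right)\right) = 8 \left(\left(N + d\right) + \left(34 + 196\right)\right) = 8 \left(\left(N + d\right) + 230\right) = 8 \left(230 + N + d\right) = 1840 + 8 N + 8 d$)
$\left(\left(\left(-779\right) 239 + 572\right) + 524258\right) + h{\left(-304,1130 \right)} = \left(\left(\left(-779\right) 239 + 572\right) + 524258\right) + \left(1840 + 8 \left(-304\right) + 8 \cdot 1130\right) = \left(\left(-186181 + 572\right) + 524258\right) + \left(1840 - 2432 + 9040\right) = \left(-185609 + 524258\right) + 8448 = 338649 + 8448 = 347097$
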